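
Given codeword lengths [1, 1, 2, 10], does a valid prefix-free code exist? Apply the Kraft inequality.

Kraft inequality: Σ 2^(-l_i) ≤ 1 for prefix-free code
Calculating: 2^(-1) + 2^(-1) + 2^(-2) + 2^(-10)
= 0.5 + 0.5 + 0.25 + 0.0009765625
= 1.2510
Since 1.2510 > 1, prefix-free code does not exist


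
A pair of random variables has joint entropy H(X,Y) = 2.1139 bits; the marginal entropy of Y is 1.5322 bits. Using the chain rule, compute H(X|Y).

Chain rule: H(X,Y) = H(X|Y) + H(Y)
H(X|Y) = H(X,Y) - H(Y) = 2.1139 - 1.5322 = 0.5817 bits


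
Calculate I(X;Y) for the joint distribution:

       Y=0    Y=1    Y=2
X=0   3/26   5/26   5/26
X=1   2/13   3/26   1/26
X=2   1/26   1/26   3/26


H(X) = 1.4806, H(Y) = 1.5828, H(X,Y) = 2.9511
I(X;Y) = H(X) + H(Y) - H(X,Y) = 0.1124 bits


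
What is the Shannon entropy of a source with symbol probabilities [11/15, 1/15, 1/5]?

H(X) = -Σ p(x) log₂ p(x)
  -11/15 × log₂(11/15) = 0.3281
  -1/15 × log₂(1/15) = 0.2605
  -1/5 × log₂(1/5) = 0.4644
H(X) = 1.0530 bits


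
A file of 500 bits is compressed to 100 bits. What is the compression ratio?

Compression ratio = Original / Compressed
= 500 / 100 = 5.00:1


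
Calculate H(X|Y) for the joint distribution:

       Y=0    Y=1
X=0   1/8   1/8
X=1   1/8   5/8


H(X|Y) = Σ_y p(y) H(X|Y=y)
  p(Y=0) = 1/4, H(X|Y=0) = 1.0000
  p(Y=1) = 3/4, H(X|Y=1) = 0.6500
H(X|Y) = 0.2500×1.0000 + 0.7500×0.6500 = 0.7375 bits


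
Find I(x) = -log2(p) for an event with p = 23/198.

Information content I(x) = -log₂(p(x))
I = -log₂(23/198) = -log₂(0.1162)
I = 3.1058 bits


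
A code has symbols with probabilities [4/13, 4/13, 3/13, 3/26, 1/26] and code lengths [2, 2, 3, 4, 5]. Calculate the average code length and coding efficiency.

Average length L = Σ p_i × l_i = 2.5769 bits
Entropy H = 2.0749 bits
Efficiency η = H/L × 100% = 80.52%


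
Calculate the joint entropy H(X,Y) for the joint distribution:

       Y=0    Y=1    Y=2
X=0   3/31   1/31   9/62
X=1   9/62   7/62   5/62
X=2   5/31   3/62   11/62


H(X,Y) = -Σ p(x,y) log₂ p(x,y)
  p(0,0)=3/31: -0.0968 × log₂(0.0968) = 0.3261
  p(0,1)=1/31: -0.0323 × log₂(0.0323) = 0.1598
  p(0,2)=9/62: -0.1452 × log₂(0.1452) = 0.4042
  p(1,0)=9/62: -0.1452 × log₂(0.1452) = 0.4042
  p(1,1)=7/62: -0.1129 × log₂(0.1129) = 0.3553
  p(1,2)=5/62: -0.0806 × log₂(0.0806) = 0.2929
  p(2,0)=5/31: -0.1613 × log₂(0.1613) = 0.4246
  p(2,1)=3/62: -0.0484 × log₂(0.0484) = 0.2114
  p(2,2)=11/62: -0.1774 × log₂(0.1774) = 0.4426
H(X,Y) = 3.0210 bits


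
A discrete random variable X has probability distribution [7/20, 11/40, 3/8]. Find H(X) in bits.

H(X) = -Σ p(x) log₂ p(x)
  -7/20 × log₂(7/20) = 0.5301
  -11/40 × log₂(11/40) = 0.5122
  -3/8 × log₂(3/8) = 0.5306
H(X) = 1.5729 bits


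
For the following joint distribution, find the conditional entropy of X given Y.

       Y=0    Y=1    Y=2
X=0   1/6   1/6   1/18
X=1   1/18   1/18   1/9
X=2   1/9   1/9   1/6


H(X|Y) = Σ_y p(y) H(X|Y=y)
  p(Y=0) = 1/3, H(X|Y=0) = 1.4591
  p(Y=1) = 1/3, H(X|Y=1) = 1.4591
  p(Y=2) = 1/3, H(X|Y=2) = 1.4591
H(X|Y) = 0.3333×1.4591 + 0.3333×1.4591 + 0.3333×1.4591 = 1.4591 bits


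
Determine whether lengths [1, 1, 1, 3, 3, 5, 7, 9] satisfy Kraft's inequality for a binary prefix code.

Kraft inequality: Σ 2^(-l_i) ≤ 1 for prefix-free code
Calculating: 2^(-1) + 2^(-1) + 2^(-1) + 2^(-3) + 2^(-3) + 2^(-5) + 2^(-7) + 2^(-9)
= 0.5 + 0.5 + 0.5 + 0.125 + 0.125 + 0.03125 + 0.0078125 + 0.001953125
= 1.7910
Since 1.7910 > 1, prefix-free code does not exist


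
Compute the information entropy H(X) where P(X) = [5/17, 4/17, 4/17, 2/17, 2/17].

H(X) = -Σ p(x) log₂ p(x)
  -5/17 × log₂(5/17) = 0.5193
  -4/17 × log₂(4/17) = 0.4912
  -4/17 × log₂(4/17) = 0.4912
  -2/17 × log₂(2/17) = 0.3632
  -2/17 × log₂(2/17) = 0.3632
H(X) = 2.2281 bits


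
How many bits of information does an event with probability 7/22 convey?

Information content I(x) = -log₂(p(x))
I = -log₂(7/22) = -log₂(0.3182)
I = 1.6521 bits


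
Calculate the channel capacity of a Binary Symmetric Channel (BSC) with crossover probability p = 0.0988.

For BSC with error probability p:
C = 1 - H(p) where H(p) is binary entropy
H(0.0988) = -0.0988 × log₂(0.0988) - 0.9012 × log₂(0.9012)
H(p) = 0.4652
C = 1 - 0.4652 = 0.5348 bits/use


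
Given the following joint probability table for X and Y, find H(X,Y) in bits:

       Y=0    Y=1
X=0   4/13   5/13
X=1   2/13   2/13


H(X,Y) = -Σ p(x,y) log₂ p(x,y)
  p(0,0)=4/13: -0.3077 × log₂(0.3077) = 0.5232
  p(0,1)=5/13: -0.3846 × log₂(0.3846) = 0.5302
  p(1,0)=2/13: -0.1538 × log₂(0.1538) = 0.4155
  p(1,1)=2/13: -0.1538 × log₂(0.1538) = 0.4155
H(X,Y) = 1.8843 bits


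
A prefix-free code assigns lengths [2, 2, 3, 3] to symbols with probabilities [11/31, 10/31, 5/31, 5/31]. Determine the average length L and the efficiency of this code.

Average length L = Σ p_i × l_i = 2.3226 bits
Entropy H = 1.9061 bits
Efficiency η = H/L × 100% = 82.07%


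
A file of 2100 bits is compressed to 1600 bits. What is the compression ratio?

Compression ratio = Original / Compressed
= 2100 / 1600 = 1.31:1


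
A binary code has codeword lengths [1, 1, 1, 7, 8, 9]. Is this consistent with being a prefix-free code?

Kraft inequality: Σ 2^(-l_i) ≤ 1 for prefix-free code
Calculating: 2^(-1) + 2^(-1) + 2^(-1) + 2^(-7) + 2^(-8) + 2^(-9)
= 0.5 + 0.5 + 0.5 + 0.0078125 + 0.00390625 + 0.001953125
= 1.5137
Since 1.5137 > 1, prefix-free code does not exist


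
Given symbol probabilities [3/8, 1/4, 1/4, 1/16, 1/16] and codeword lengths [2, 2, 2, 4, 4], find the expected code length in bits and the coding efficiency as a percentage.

Average length L = Σ p_i × l_i = 2.2500 bits
Entropy H = 2.0306 bits
Efficiency η = H/L × 100% = 90.25%


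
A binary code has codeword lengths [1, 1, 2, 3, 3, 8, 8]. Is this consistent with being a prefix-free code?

Kraft inequality: Σ 2^(-l_i) ≤ 1 for prefix-free code
Calculating: 2^(-1) + 2^(-1) + 2^(-2) + 2^(-3) + 2^(-3) + 2^(-8) + 2^(-8)
= 0.5 + 0.5 + 0.25 + 0.125 + 0.125 + 0.00390625 + 0.00390625
= 1.5078
Since 1.5078 > 1, prefix-free code does not exist


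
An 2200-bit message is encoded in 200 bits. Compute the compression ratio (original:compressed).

Compression ratio = Original / Compressed
= 2200 / 200 = 11.00:1


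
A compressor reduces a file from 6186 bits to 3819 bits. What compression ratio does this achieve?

Compression ratio = Original / Compressed
= 6186 / 3819 = 1.62:1


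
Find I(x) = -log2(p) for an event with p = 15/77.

Information content I(x) = -log₂(p(x))
I = -log₂(15/77) = -log₂(0.1948)
I = 2.3599 bits


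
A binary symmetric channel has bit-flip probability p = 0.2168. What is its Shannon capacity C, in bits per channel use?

For BSC with error probability p:
C = 1 - H(p) where H(p) is binary entropy
H(0.2168) = -0.2168 × log₂(0.2168) - 0.7832 × log₂(0.7832)
H(p) = 0.7543
C = 1 - 0.7543 = 0.2457 bits/use


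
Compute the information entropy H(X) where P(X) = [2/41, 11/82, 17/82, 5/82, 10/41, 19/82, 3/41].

H(X) = -Σ p(x) log₂ p(x)
  -2/41 × log₂(2/41) = 0.2126
  -11/82 × log₂(11/82) = 0.3888
  -17/82 × log₂(17/82) = 0.4706
  -5/82 × log₂(5/82) = 0.2461
  -10/41 × log₂(10/41) = 0.4965
  -19/82 × log₂(19/82) = 0.4888
  -3/41 × log₂(3/41) = 0.2760
H(X) = 2.5794 bits


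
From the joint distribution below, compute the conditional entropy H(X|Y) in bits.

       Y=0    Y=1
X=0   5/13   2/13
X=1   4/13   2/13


H(X|Y) = Σ_y p(y) H(X|Y=y)
  p(Y=0) = 9/13, H(X|Y=0) = 0.9911
  p(Y=1) = 4/13, H(X|Y=1) = 1.0000
H(X|Y) = 0.6923×0.9911 + 0.3077×1.0000 = 0.9938 bits


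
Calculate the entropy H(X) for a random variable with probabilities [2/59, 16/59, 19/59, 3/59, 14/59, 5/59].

H(X) = -Σ p(x) log₂ p(x)
  -2/59 × log₂(2/59) = 0.1655
  -16/59 × log₂(16/59) = 0.5105
  -19/59 × log₂(19/59) = 0.5264
  -3/59 × log₂(3/59) = 0.2185
  -14/59 × log₂(14/59) = 0.4924
  -5/59 × log₂(5/59) = 0.3018
H(X) = 2.2152 bits


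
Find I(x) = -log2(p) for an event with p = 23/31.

Information content I(x) = -log₂(p(x))
I = -log₂(23/31) = -log₂(0.7419)
I = 0.4306 bits


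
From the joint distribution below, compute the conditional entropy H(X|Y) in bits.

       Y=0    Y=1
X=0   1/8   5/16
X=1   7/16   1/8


H(X|Y) = Σ_y p(y) H(X|Y=y)
  p(Y=0) = 9/16, H(X|Y=0) = 0.7642
  p(Y=1) = 7/16, H(X|Y=1) = 0.8631
H(X|Y) = 0.5625×0.7642 + 0.4375×0.8631 = 0.8075 bits


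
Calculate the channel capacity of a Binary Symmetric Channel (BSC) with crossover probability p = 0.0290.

For BSC with error probability p:
C = 1 - H(p) where H(p) is binary entropy
H(0.0290) = -0.0290 × log₂(0.0290) - 0.9710 × log₂(0.9710)
H(p) = 0.1894
C = 1 - 0.1894 = 0.8106 bits/use


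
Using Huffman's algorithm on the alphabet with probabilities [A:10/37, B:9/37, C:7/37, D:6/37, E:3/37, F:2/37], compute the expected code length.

Huffman tree construction:
Combine smallest probabilities repeatedly
Resulting codes:
  A: 10 (length 2)
  B: 01 (length 2)
  C: 00 (length 2)
  D: 111 (length 3)
  E: 1101 (length 4)
  F: 1100 (length 4)
Average length = Σ p(s) × length(s) = 2.4324 bits


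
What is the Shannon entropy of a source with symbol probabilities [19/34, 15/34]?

H(X) = -Σ p(x) log₂ p(x)
  -19/34 × log₂(19/34) = 0.4692
  -15/34 × log₂(15/34) = 0.5208
H(X) = 0.9900 bits


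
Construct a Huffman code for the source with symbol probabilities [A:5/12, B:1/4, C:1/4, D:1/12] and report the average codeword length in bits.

Huffman tree construction:
Combine smallest probabilities repeatedly
Resulting codes:
  A: 0 (length 1)
  B: 111 (length 3)
  C: 10 (length 2)
  D: 110 (length 3)
Average length = Σ p(s) × length(s) = 1.9167 bits


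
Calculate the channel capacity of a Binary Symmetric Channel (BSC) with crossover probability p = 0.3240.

For BSC with error probability p:
C = 1 - H(p) where H(p) is binary entropy
H(0.3240) = -0.3240 × log₂(0.3240) - 0.6760 × log₂(0.6760)
H(p) = 0.9087
C = 1 - 0.9087 = 0.0913 bits/use


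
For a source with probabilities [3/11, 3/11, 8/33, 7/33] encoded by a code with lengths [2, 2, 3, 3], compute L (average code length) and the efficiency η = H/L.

Average length L = Σ p_i × l_i = 2.4545 bits
Entropy H = 1.9926 bits
Efficiency η = H/L × 100% = 81.18%


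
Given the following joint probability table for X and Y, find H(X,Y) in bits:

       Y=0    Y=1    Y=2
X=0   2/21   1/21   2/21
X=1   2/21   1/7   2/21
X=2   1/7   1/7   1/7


H(X,Y) = -Σ p(x,y) log₂ p(x,y)
  p(0,0)=2/21: -0.0952 × log₂(0.0952) = 0.3231
  p(0,1)=1/21: -0.0476 × log₂(0.0476) = 0.2092
  p(0,2)=2/21: -0.0952 × log₂(0.0952) = 0.3231
  p(1,0)=2/21: -0.0952 × log₂(0.0952) = 0.3231
  p(1,1)=1/7: -0.1429 × log₂(0.1429) = 0.4011
  p(1,2)=2/21: -0.0952 × log₂(0.0952) = 0.3231
  p(2,0)=1/7: -0.1429 × log₂(0.1429) = 0.4011
  p(2,1)=1/7: -0.1429 × log₂(0.1429) = 0.4011
  p(2,2)=1/7: -0.1429 × log₂(0.1429) = 0.4011
H(X,Y) = 3.1057 bits


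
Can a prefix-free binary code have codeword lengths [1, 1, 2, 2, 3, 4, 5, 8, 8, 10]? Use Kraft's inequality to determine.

Kraft inequality: Σ 2^(-l_i) ≤ 1 for prefix-free code
Calculating: 2^(-1) + 2^(-1) + 2^(-2) + 2^(-2) + 2^(-3) + 2^(-4) + 2^(-5) + 2^(-8) + 2^(-8) + 2^(-10)
= 0.5 + 0.5 + 0.25 + 0.25 + 0.125 + 0.0625 + 0.03125 + 0.00390625 + 0.00390625 + 0.0009765625
= 1.7275
Since 1.7275 > 1, prefix-free code does not exist


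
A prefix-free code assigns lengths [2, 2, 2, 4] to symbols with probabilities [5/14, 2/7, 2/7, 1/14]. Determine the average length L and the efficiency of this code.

Average length L = Σ p_i × l_i = 2.1429 bits
Entropy H = 1.8352 bits
Efficiency η = H/L × 100% = 85.64%


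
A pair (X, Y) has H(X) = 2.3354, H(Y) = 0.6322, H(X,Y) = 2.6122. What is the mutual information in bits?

I(X;Y) = H(X) + H(Y) - H(X,Y)
I(X;Y) = 2.3354 + 0.6322 - 2.6122 = 0.3554 bits


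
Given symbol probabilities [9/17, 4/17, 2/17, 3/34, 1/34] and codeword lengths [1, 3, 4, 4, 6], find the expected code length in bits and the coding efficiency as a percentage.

Average length L = Σ p_i × l_i = 2.2353 bits
Entropy H = 1.7988 bits
Efficiency η = H/L × 100% = 80.47%


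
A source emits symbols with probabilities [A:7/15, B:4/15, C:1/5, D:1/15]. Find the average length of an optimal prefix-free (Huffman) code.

Huffman tree construction:
Combine smallest probabilities repeatedly
Resulting codes:
  A: 0 (length 1)
  B: 10 (length 2)
  C: 111 (length 3)
  D: 110 (length 3)
Average length = Σ p(s) × length(s) = 1.8000 bits


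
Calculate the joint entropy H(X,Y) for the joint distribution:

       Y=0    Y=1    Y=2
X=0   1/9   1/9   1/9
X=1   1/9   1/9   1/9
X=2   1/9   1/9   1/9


H(X,Y) = -Σ p(x,y) log₂ p(x,y)
  p(0,0)=1/9: -0.1111 × log₂(0.1111) = 0.3522
  p(0,1)=1/9: -0.1111 × log₂(0.1111) = 0.3522
  p(0,2)=1/9: -0.1111 × log₂(0.1111) = 0.3522
  p(1,0)=1/9: -0.1111 × log₂(0.1111) = 0.3522
  p(1,1)=1/9: -0.1111 × log₂(0.1111) = 0.3522
  p(1,2)=1/9: -0.1111 × log₂(0.1111) = 0.3522
  p(2,0)=1/9: -0.1111 × log₂(0.1111) = 0.3522
  p(2,1)=1/9: -0.1111 × log₂(0.1111) = 0.3522
  p(2,2)=1/9: -0.1111 × log₂(0.1111) = 0.3522
H(X,Y) = 3.1699 bits


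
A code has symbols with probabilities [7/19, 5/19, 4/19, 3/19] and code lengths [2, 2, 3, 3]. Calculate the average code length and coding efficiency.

Average length L = Σ p_i × l_i = 2.3684 bits
Entropy H = 1.9313 bits
Efficiency η = H/L × 100% = 81.54%


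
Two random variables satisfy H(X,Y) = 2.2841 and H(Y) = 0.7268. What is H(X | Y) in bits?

Chain rule: H(X,Y) = H(X|Y) + H(Y)
H(X|Y) = H(X,Y) - H(Y) = 2.2841 - 0.7268 = 1.5573 bits


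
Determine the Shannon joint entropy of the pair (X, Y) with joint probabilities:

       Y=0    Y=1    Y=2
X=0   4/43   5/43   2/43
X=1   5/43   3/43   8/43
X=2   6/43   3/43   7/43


H(X,Y) = -Σ p(x,y) log₂ p(x,y)
  p(0,0)=4/43: -0.0930 × log₂(0.0930) = 0.3187
  p(0,1)=5/43: -0.1163 × log₂(0.1163) = 0.3610
  p(0,2)=2/43: -0.0465 × log₂(0.0465) = 0.2059
  p(1,0)=5/43: -0.1163 × log₂(0.1163) = 0.3610
  p(1,1)=3/43: -0.0698 × log₂(0.0698) = 0.2680
  p(1,2)=8/43: -0.1860 × log₂(0.1860) = 0.4514
  p(2,0)=6/43: -0.1395 × log₂(0.1395) = 0.3965
  p(2,1)=3/43: -0.0698 × log₂(0.0698) = 0.2680
  p(2,2)=7/43: -0.1628 × log₂(0.1628) = 0.4263
H(X,Y) = 3.0567 bits


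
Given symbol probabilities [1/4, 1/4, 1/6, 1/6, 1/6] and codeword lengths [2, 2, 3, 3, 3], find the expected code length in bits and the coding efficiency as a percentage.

Average length L = Σ p_i × l_i = 2.5000 bits
Entropy H = 2.2925 bits
Efficiency η = H/L × 100% = 91.70%


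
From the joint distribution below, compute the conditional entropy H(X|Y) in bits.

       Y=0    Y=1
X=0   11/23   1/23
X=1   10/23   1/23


H(X|Y) = Σ_y p(y) H(X|Y=y)
  p(Y=0) = 21/23, H(X|Y=0) = 0.9984
  p(Y=1) = 2/23, H(X|Y=1) = 1.0000
H(X|Y) = 0.9130×0.9984 + 0.0870×1.0000 = 0.9985 bits


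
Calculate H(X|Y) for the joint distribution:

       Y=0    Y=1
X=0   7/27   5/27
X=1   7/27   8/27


H(X|Y) = Σ_y p(y) H(X|Y=y)
  p(Y=0) = 14/27, H(X|Y=0) = 1.0000
  p(Y=1) = 13/27, H(X|Y=1) = 0.9612
H(X|Y) = 0.5185×1.0000 + 0.4815×0.9612 = 0.9813 bits


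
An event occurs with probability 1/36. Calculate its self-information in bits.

Information content I(x) = -log₂(p(x))
I = -log₂(1/36) = -log₂(0.0278)
I = 5.1699 bits


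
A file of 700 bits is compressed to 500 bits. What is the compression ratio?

Compression ratio = Original / Compressed
= 700 / 500 = 1.40:1


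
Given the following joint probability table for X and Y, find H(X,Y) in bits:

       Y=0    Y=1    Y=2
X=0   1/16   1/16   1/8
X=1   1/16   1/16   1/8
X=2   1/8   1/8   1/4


H(X,Y) = -Σ p(x,y) log₂ p(x,y)
  p(0,0)=1/16: -0.0625 × log₂(0.0625) = 0.2500
  p(0,1)=1/16: -0.0625 × log₂(0.0625) = 0.2500
  p(0,2)=1/8: -0.1250 × log₂(0.1250) = 0.3750
  p(1,0)=1/16: -0.0625 × log₂(0.0625) = 0.2500
  p(1,1)=1/16: -0.0625 × log₂(0.0625) = 0.2500
  p(1,2)=1/8: -0.1250 × log₂(0.1250) = 0.3750
  p(2,0)=1/8: -0.1250 × log₂(0.1250) = 0.3750
  p(2,1)=1/8: -0.1250 × log₂(0.1250) = 0.3750
  p(2,2)=1/4: -0.2500 × log₂(0.2500) = 0.5000
H(X,Y) = 3.0000 bits


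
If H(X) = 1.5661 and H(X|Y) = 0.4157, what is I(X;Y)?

I(X;Y) = H(X) - H(X|Y)
I(X;Y) = 1.5661 - 0.4157 = 1.1504 bits


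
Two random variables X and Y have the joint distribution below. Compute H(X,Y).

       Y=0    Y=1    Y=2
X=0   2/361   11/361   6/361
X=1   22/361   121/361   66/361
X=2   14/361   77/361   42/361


H(X,Y) = -Σ p(x,y) log₂ p(x,y)
  p(0,0)=2/361: -0.0055 × log₂(0.0055) = 0.0415
  p(0,1)=11/361: -0.0305 × log₂(0.0305) = 0.1535
  p(0,2)=6/361: -0.0166 × log₂(0.0166) = 0.0982
  p(1,0)=22/361: -0.0609 × log₂(0.0609) = 0.2460
  p(1,1)=121/361: -0.3352 × log₂(0.3352) = 0.5286
  p(1,2)=66/361: -0.1828 × log₂(0.1828) = 0.4482
  p(2,0)=14/361: -0.0388 × log₂(0.0388) = 0.1818
  p(2,1)=77/361: -0.2133 × log₂(0.2133) = 0.4755
  p(2,2)=42/361: -0.1163 × log₂(0.1163) = 0.3611
H(X,Y) = 2.5343 bits


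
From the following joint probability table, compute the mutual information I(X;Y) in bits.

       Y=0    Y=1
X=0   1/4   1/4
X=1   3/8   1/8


H(X) = 1.0000, H(Y) = 0.9544, H(X,Y) = 1.9056
I(X;Y) = H(X) + H(Y) - H(X,Y) = 0.0488 bits


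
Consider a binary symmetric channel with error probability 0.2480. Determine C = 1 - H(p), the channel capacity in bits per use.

For BSC with error probability p:
C = 1 - H(p) where H(p) is binary entropy
H(0.2480) = -0.2480 × log₂(0.2480) - 0.7520 × log₂(0.7520)
H(p) = 0.8081
C = 1 - 0.8081 = 0.1919 bits/use


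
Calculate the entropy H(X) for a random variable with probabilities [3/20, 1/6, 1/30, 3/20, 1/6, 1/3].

H(X) = -Σ p(x) log₂ p(x)
  -3/20 × log₂(3/20) = 0.4105
  -1/6 × log₂(1/6) = 0.4308
  -1/30 × log₂(1/30) = 0.1636
  -3/20 × log₂(3/20) = 0.4105
  -1/6 × log₂(1/6) = 0.4308
  -1/3 × log₂(1/3) = 0.5283
H(X) = 2.3746 bits


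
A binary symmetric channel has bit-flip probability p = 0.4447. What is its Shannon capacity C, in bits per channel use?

For BSC with error probability p:
C = 1 - H(p) where H(p) is binary entropy
H(0.4447) = -0.4447 × log₂(0.4447) - 0.5553 × log₂(0.5553)
H(p) = 0.9912
C = 1 - 0.9912 = 0.0088 bits/use


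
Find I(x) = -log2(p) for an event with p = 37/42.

Information content I(x) = -log₂(p(x))
I = -log₂(37/42) = -log₂(0.8810)
I = 0.1829 bits


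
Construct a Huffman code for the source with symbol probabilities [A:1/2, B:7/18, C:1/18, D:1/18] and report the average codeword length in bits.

Huffman tree construction:
Combine smallest probabilities repeatedly
Resulting codes:
  A: 0 (length 1)
  B: 11 (length 2)
  C: 100 (length 3)
  D: 101 (length 3)
Average length = Σ p(s) × length(s) = 1.6111 bits


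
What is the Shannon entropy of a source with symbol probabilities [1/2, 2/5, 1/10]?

H(X) = -Σ p(x) log₂ p(x)
  -1/2 × log₂(1/2) = 0.5000
  -2/5 × log₂(2/5) = 0.5288
  -1/10 × log₂(1/10) = 0.3322
H(X) = 1.3610 bits


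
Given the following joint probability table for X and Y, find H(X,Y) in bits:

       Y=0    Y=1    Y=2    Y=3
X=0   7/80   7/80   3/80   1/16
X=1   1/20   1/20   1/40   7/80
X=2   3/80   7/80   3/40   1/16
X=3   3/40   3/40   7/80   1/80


H(X,Y) = -Σ p(x,y) log₂ p(x,y)
  p(0,0)=7/80: -0.0875 × log₂(0.0875) = 0.3075
  p(0,1)=7/80: -0.0875 × log₂(0.0875) = 0.3075
  p(0,2)=3/80: -0.0375 × log₂(0.0375) = 0.1776
  p(0,3)=1/16: -0.0625 × log₂(0.0625) = 0.2500
  p(1,0)=1/20: -0.0500 × log₂(0.0500) = 0.2161
  p(1,1)=1/20: -0.0500 × log₂(0.0500) = 0.2161
  p(1,2)=1/40: -0.0250 × log₂(0.0250) = 0.1330
  p(1,3)=7/80: -0.0875 × log₂(0.0875) = 0.3075
  p(2,0)=3/80: -0.0375 × log₂(0.0375) = 0.1776
  p(2,1)=7/80: -0.0875 × log₂(0.0875) = 0.3075
  p(2,2)=3/40: -0.0750 × log₂(0.0750) = 0.2803
  p(2,3)=1/16: -0.0625 × log₂(0.0625) = 0.2500
  p(3,0)=3/40: -0.0750 × log₂(0.0750) = 0.2803
  p(3,1)=3/40: -0.0750 × log₂(0.0750) = 0.2803
  p(3,2)=7/80: -0.0875 × log₂(0.0875) = 0.3075
  p(3,3)=1/80: -0.0125 × log₂(0.0125) = 0.0790
H(X,Y) = 3.8780 bits


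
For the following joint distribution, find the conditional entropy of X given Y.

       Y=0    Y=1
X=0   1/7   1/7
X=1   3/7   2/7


H(X|Y) = Σ_y p(y) H(X|Y=y)
  p(Y=0) = 4/7, H(X|Y=0) = 0.8113
  p(Y=1) = 3/7, H(X|Y=1) = 0.9183
H(X|Y) = 0.5714×0.8113 + 0.4286×0.9183 = 0.8571 bits


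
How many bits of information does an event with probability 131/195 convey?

Information content I(x) = -log₂(p(x))
I = -log₂(131/195) = -log₂(0.6718)
I = 0.5739 bits


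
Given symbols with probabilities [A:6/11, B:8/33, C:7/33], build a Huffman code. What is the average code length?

Huffman tree construction:
Combine smallest probabilities repeatedly
Resulting codes:
  A: 1 (length 1)
  B: 01 (length 2)
  C: 00 (length 2)
Average length = Σ p(s) × length(s) = 1.4545 bits


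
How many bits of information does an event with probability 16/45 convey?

Information content I(x) = -log₂(p(x))
I = -log₂(16/45) = -log₂(0.3556)
I = 1.4919 bits


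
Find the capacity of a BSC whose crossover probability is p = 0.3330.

For BSC with error probability p:
C = 1 - H(p) where H(p) is binary entropy
H(0.3330) = -0.3330 × log₂(0.3330) - 0.6670 × log₂(0.6670)
H(p) = 0.9180
C = 1 - 0.9180 = 0.0820 bits/use


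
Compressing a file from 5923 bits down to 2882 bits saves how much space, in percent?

Space savings = (1 - Compressed/Original) × 100%
= (1 - 2882/5923) × 100%
= 51.34%


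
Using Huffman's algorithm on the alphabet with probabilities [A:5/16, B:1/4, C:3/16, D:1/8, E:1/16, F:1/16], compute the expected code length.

Huffman tree construction:
Combine smallest probabilities repeatedly
Resulting codes:
  A: 11 (length 2)
  B: 01 (length 2)
  C: 00 (length 2)
  D: 100 (length 3)
  E: 1010 (length 4)
  F: 1011 (length 4)
Average length = Σ p(s) × length(s) = 2.3750 bits


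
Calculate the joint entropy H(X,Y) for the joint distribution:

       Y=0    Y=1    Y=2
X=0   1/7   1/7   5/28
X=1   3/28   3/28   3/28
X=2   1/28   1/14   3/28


H(X,Y) = -Σ p(x,y) log₂ p(x,y)
  p(0,0)=1/7: -0.1429 × log₂(0.1429) = 0.4011
  p(0,1)=1/7: -0.1429 × log₂(0.1429) = 0.4011
  p(0,2)=5/28: -0.1786 × log₂(0.1786) = 0.4438
  p(1,0)=3/28: -0.1071 × log₂(0.1071) = 0.3453
  p(1,1)=3/28: -0.1071 × log₂(0.1071) = 0.3453
  p(1,2)=3/28: -0.1071 × log₂(0.1071) = 0.3453
  p(2,0)=1/28: -0.0357 × log₂(0.0357) = 0.1717
  p(2,1)=1/14: -0.0714 × log₂(0.0714) = 0.2720
  p(2,2)=3/28: -0.1071 × log₂(0.1071) = 0.3453
H(X,Y) = 3.0706 bits


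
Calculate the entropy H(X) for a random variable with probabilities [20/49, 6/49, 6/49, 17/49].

H(X) = -Σ p(x) log₂ p(x)
  -20/49 × log₂(20/49) = 0.5277
  -6/49 × log₂(6/49) = 0.3710
  -6/49 × log₂(6/49) = 0.3710
  -17/49 × log₂(17/49) = 0.5299
H(X) = 1.7995 bits


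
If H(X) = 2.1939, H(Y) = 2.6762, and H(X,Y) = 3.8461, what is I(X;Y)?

I(X;Y) = H(X) + H(Y) - H(X,Y)
I(X;Y) = 2.1939 + 2.6762 - 3.8461 = 1.024 bits


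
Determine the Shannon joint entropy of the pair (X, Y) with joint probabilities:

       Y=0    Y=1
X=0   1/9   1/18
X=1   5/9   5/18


H(X,Y) = -Σ p(x,y) log₂ p(x,y)
  p(0,0)=1/9: -0.1111 × log₂(0.1111) = 0.3522
  p(0,1)=1/18: -0.0556 × log₂(0.0556) = 0.2317
  p(1,0)=5/9: -0.5556 × log₂(0.5556) = 0.4711
  p(1,1)=5/18: -0.2778 × log₂(0.2778) = 0.5133
H(X,Y) = 1.5683 bits


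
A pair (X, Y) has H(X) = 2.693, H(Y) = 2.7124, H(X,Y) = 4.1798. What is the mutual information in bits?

I(X;Y) = H(X) + H(Y) - H(X,Y)
I(X;Y) = 2.693 + 2.7124 - 4.1798 = 1.2256 bits


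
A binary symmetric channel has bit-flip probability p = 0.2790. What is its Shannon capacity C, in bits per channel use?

For BSC with error probability p:
C = 1 - H(p) where H(p) is binary entropy
H(0.2790) = -0.2790 × log₂(0.2790) - 0.7210 × log₂(0.7210)
H(p) = 0.8541
C = 1 - 0.8541 = 0.1459 bits/use


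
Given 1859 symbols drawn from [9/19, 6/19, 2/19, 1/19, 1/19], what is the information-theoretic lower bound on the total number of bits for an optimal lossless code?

Entropy H = 1.8248 bits/symbol
Minimum bits = H × n = 1.8248 × 1859
= 3392.33 bits


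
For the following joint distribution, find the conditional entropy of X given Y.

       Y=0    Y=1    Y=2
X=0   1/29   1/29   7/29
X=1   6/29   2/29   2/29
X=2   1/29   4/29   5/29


H(X|Y) = Σ_y p(y) H(X|Y=y)
  p(Y=0) = 8/29, H(X|Y=0) = 1.0613
  p(Y=1) = 7/29, H(X|Y=1) = 1.3788
  p(Y=2) = 14/29, H(X|Y=2) = 1.4316
H(X|Y) = 0.2759×1.0613 + 0.2414×1.3788 + 0.4828×1.4316 = 1.3167 bits


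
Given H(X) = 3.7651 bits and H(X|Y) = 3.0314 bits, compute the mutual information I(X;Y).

I(X;Y) = H(X) - H(X|Y)
I(X;Y) = 3.7651 - 3.0314 = 0.7337 bits


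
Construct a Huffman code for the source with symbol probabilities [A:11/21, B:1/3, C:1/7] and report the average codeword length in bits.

Huffman tree construction:
Combine smallest probabilities repeatedly
Resulting codes:
  A: 1 (length 1)
  B: 01 (length 2)
  C: 00 (length 2)
Average length = Σ p(s) × length(s) = 1.4762 bits


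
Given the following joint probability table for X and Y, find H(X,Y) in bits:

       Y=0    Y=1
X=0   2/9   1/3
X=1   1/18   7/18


H(X,Y) = -Σ p(x,y) log₂ p(x,y)
  p(0,0)=2/9: -0.2222 × log₂(0.2222) = 0.4822
  p(0,1)=1/3: -0.3333 × log₂(0.3333) = 0.5283
  p(1,0)=1/18: -0.0556 × log₂(0.0556) = 0.2317
  p(1,1)=7/18: -0.3889 × log₂(0.3889) = 0.5299
H(X,Y) = 1.7721 bits


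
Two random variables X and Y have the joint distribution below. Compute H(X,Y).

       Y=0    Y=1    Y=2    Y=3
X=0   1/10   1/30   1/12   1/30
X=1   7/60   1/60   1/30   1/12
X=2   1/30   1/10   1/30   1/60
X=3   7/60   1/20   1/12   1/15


H(X,Y) = -Σ p(x,y) log₂ p(x,y)
  p(0,0)=1/10: -0.1000 × log₂(0.1000) = 0.3322
  p(0,1)=1/30: -0.0333 × log₂(0.0333) = 0.1636
  p(0,2)=1/12: -0.0833 × log₂(0.0833) = 0.2987
  p(0,3)=1/30: -0.0333 × log₂(0.0333) = 0.1636
  p(1,0)=7/60: -0.1167 × log₂(0.1167) = 0.3616
  p(1,1)=1/60: -0.0167 × log₂(0.0167) = 0.0984
  p(1,2)=1/30: -0.0333 × log₂(0.0333) = 0.1636
  p(1,3)=1/12: -0.0833 × log₂(0.0833) = 0.2987
  p(2,0)=1/30: -0.0333 × log₂(0.0333) = 0.1636
  p(2,1)=1/10: -0.1000 × log₂(0.1000) = 0.3322
  p(2,2)=1/30: -0.0333 × log₂(0.0333) = 0.1636
  p(2,3)=1/60: -0.0167 × log₂(0.0167) = 0.0984
  p(3,0)=7/60: -0.1167 × log₂(0.1167) = 0.3616
  p(3,1)=1/20: -0.0500 × log₂(0.0500) = 0.2161
  p(3,2)=1/12: -0.0833 × log₂(0.0833) = 0.2987
  p(3,3)=1/15: -0.0667 × log₂(0.0667) = 0.2605
H(X,Y) = 3.7751 bits


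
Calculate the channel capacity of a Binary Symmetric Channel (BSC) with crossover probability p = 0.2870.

For BSC with error probability p:
C = 1 - H(p) where H(p) is binary entropy
H(0.2870) = -0.2870 × log₂(0.2870) - 0.7130 × log₂(0.7130)
H(p) = 0.8648
C = 1 - 0.8648 = 0.1352 bits/use


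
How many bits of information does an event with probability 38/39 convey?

Information content I(x) = -log₂(p(x))
I = -log₂(38/39) = -log₂(0.9744)
I = 0.0375 bits


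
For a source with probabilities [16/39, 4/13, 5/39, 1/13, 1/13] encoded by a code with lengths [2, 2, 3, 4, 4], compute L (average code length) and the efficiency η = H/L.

Average length L = Σ p_i × l_i = 2.4359 bits
Entropy H = 1.9998 bits
Efficiency η = H/L × 100% = 82.10%


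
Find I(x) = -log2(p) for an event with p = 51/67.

Information content I(x) = -log₂(p(x))
I = -log₂(51/67) = -log₂(0.7612)
I = 0.3937 bits


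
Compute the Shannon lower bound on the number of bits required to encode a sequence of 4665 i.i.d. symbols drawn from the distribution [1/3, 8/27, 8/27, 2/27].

Entropy H = 1.8464 bits/symbol
Minimum bits = H × n = 1.8464 × 4665
= 8613.43 bits


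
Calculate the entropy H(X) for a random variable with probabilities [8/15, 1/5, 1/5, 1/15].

H(X) = -Σ p(x) log₂ p(x)
  -8/15 × log₂(8/15) = 0.4837
  -1/5 × log₂(1/5) = 0.4644
  -1/5 × log₂(1/5) = 0.4644
  -1/15 × log₂(1/15) = 0.2605
H(X) = 1.6729 bits


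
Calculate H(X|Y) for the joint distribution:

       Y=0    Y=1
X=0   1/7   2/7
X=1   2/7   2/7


H(X|Y) = Σ_y p(y) H(X|Y=y)
  p(Y=0) = 3/7, H(X|Y=0) = 0.9183
  p(Y=1) = 4/7, H(X|Y=1) = 1.0000
H(X|Y) = 0.4286×0.9183 + 0.5714×1.0000 = 0.9650 bits


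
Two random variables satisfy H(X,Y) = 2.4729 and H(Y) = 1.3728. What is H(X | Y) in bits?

Chain rule: H(X,Y) = H(X|Y) + H(Y)
H(X|Y) = H(X,Y) - H(Y) = 2.4729 - 1.3728 = 1.1001 bits


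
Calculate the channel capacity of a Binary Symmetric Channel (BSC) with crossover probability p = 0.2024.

For BSC with error probability p:
C = 1 - H(p) where H(p) is binary entropy
H(0.2024) = -0.2024 × log₂(0.2024) - 0.7976 × log₂(0.7976)
H(p) = 0.7267
C = 1 - 0.7267 = 0.2733 bits/use


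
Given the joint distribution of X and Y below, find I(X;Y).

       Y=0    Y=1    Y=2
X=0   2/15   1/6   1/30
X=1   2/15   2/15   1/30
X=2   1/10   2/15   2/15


H(X) = 1.5801, H(Y) = 1.5179, H(X,Y) = 3.0281
I(X;Y) = H(X) + H(Y) - H(X,Y) = 0.0700 bits


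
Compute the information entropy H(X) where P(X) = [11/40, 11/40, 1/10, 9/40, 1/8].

H(X) = -Σ p(x) log₂ p(x)
  -11/40 × log₂(11/40) = 0.5122
  -11/40 × log₂(11/40) = 0.5122
  -1/10 × log₂(1/10) = 0.3322
  -9/40 × log₂(9/40) = 0.4842
  -1/8 × log₂(1/8) = 0.3750
H(X) = 2.2158 bits


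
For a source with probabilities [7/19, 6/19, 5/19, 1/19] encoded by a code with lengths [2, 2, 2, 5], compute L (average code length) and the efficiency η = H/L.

Average length L = Σ p_i × l_i = 2.1579 bits
Entropy H = 1.7863 bits
Efficiency η = H/L × 100% = 82.78%


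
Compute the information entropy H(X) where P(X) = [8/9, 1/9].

H(X) = -Σ p(x) log₂ p(x)
  -8/9 × log₂(8/9) = 0.1510
  -1/9 × log₂(1/9) = 0.3522
H(X) = 0.5033 bits


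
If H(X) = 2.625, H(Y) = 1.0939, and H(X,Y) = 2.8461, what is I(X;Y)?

I(X;Y) = H(X) + H(Y) - H(X,Y)
I(X;Y) = 2.625 + 1.0939 - 2.8461 = 0.8728 bits


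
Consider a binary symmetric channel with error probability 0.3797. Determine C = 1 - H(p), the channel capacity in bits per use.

For BSC with error probability p:
C = 1 - H(p) where H(p) is binary entropy
H(0.3797) = -0.3797 × log₂(0.3797) - 0.6203 × log₂(0.6203)
H(p) = 0.9578
C = 1 - 0.9578 = 0.0422 bits/use


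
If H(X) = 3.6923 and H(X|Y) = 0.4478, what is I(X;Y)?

I(X;Y) = H(X) - H(X|Y)
I(X;Y) = 3.6923 - 0.4478 = 3.2445 bits


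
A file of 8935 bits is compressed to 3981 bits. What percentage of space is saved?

Space savings = (1 - Compressed/Original) × 100%
= (1 - 3981/8935) × 100%
= 55.44%


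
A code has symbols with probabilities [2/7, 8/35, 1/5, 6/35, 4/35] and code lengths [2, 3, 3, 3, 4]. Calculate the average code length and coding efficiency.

Average length L = Σ p_i × l_i = 2.8286 bits
Entropy H = 2.2613 bits
Efficiency η = H/L × 100% = 79.94%


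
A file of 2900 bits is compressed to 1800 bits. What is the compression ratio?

Compression ratio = Original / Compressed
= 2900 / 1800 = 1.61:1


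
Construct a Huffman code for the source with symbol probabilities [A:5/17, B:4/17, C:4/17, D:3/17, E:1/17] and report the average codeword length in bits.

Huffman tree construction:
Combine smallest probabilities repeatedly
Resulting codes:
  A: 11 (length 2)
  B: 00 (length 2)
  C: 01 (length 2)
  D: 101 (length 3)
  E: 100 (length 3)
Average length = Σ p(s) × length(s) = 2.2353 bits


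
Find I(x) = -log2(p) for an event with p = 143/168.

Information content I(x) = -log₂(p(x))
I = -log₂(143/168) = -log₂(0.8512)
I = 0.2324 bits


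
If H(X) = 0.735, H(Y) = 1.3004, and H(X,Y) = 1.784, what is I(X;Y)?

I(X;Y) = H(X) + H(Y) - H(X,Y)
I(X;Y) = 0.735 + 1.3004 - 1.784 = 0.2514 bits


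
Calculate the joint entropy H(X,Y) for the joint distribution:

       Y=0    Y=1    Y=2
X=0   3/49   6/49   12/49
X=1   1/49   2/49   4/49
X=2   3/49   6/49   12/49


H(X,Y) = -Σ p(x,y) log₂ p(x,y)
  p(0,0)=3/49: -0.0612 × log₂(0.0612) = 0.2467
  p(0,1)=6/49: -0.1224 × log₂(0.1224) = 0.3710
  p(0,2)=12/49: -0.2449 × log₂(0.2449) = 0.4971
  p(1,0)=1/49: -0.0204 × log₂(0.0204) = 0.1146
  p(1,1)=2/49: -0.0408 × log₂(0.0408) = 0.1884
  p(1,2)=4/49: -0.0816 × log₂(0.0816) = 0.2951
  p(2,0)=3/49: -0.0612 × log₂(0.0612) = 0.2467
  p(2,1)=6/49: -0.1224 × log₂(0.1224) = 0.3710
  p(2,2)=12/49: -0.2449 × log₂(0.2449) = 0.4971
H(X,Y) = 2.8276 bits


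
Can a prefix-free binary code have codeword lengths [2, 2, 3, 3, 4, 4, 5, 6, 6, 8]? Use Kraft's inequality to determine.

Kraft inequality: Σ 2^(-l_i) ≤ 1 for prefix-free code
Calculating: 2^(-2) + 2^(-2) + 2^(-3) + 2^(-3) + 2^(-4) + 2^(-4) + 2^(-5) + 2^(-6) + 2^(-6) + 2^(-8)
= 0.25 + 0.25 + 0.125 + 0.125 + 0.0625 + 0.0625 + 0.03125 + 0.015625 + 0.015625 + 0.00390625
= 0.9414
Since 0.9414 ≤ 1, prefix-free code exists


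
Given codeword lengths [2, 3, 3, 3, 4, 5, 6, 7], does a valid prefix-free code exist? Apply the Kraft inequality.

Kraft inequality: Σ 2^(-l_i) ≤ 1 for prefix-free code
Calculating: 2^(-2) + 2^(-3) + 2^(-3) + 2^(-3) + 2^(-4) + 2^(-5) + 2^(-6) + 2^(-7)
= 0.25 + 0.125 + 0.125 + 0.125 + 0.0625 + 0.03125 + 0.015625 + 0.0078125
= 0.7422
Since 0.7422 ≤ 1, prefix-free code exists


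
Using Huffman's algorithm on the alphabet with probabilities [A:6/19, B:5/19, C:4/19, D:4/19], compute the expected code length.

Huffman tree construction:
Combine smallest probabilities repeatedly
Resulting codes:
  A: 11 (length 2)
  B: 10 (length 2)
  C: 00 (length 2)
  D: 01 (length 2)
Average length = Σ p(s) × length(s) = 2.0000 bits


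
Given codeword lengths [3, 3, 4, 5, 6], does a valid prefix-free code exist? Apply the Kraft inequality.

Kraft inequality: Σ 2^(-l_i) ≤ 1 for prefix-free code
Calculating: 2^(-3) + 2^(-3) + 2^(-4) + 2^(-5) + 2^(-6)
= 0.125 + 0.125 + 0.0625 + 0.03125 + 0.015625
= 0.3594
Since 0.3594 ≤ 1, prefix-free code exists


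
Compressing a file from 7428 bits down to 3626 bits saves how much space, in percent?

Space savings = (1 - Compressed/Original) × 100%
= (1 - 3626/7428) × 100%
= 51.18%


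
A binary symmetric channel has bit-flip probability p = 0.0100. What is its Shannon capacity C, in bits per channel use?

For BSC with error probability p:
C = 1 - H(p) where H(p) is binary entropy
H(0.0100) = -0.0100 × log₂(0.0100) - 0.9900 × log₂(0.9900)
H(p) = 0.0808
C = 1 - 0.0808 = 0.9192 bits/use


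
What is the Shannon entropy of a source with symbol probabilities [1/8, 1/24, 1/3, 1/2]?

H(X) = -Σ p(x) log₂ p(x)
  -1/8 × log₂(1/8) = 0.3750
  -1/24 × log₂(1/24) = 0.1910
  -1/3 × log₂(1/3) = 0.5283
  -1/2 × log₂(1/2) = 0.5000
H(X) = 1.5944 bits


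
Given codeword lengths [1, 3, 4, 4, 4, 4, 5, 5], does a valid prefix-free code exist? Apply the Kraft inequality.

Kraft inequality: Σ 2^(-l_i) ≤ 1 for prefix-free code
Calculating: 2^(-1) + 2^(-3) + 2^(-4) + 2^(-4) + 2^(-4) + 2^(-4) + 2^(-5) + 2^(-5)
= 0.5 + 0.125 + 0.0625 + 0.0625 + 0.0625 + 0.0625 + 0.03125 + 0.03125
= 0.9375
Since 0.9375 ≤ 1, prefix-free code exists


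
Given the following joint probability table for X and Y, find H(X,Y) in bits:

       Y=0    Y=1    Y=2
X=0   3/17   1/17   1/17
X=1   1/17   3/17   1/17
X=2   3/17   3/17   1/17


H(X,Y) = -Σ p(x,y) log₂ p(x,y)
  p(0,0)=3/17: -0.1765 × log₂(0.1765) = 0.4416
  p(0,1)=1/17: -0.0588 × log₂(0.0588) = 0.2404
  p(0,2)=1/17: -0.0588 × log₂(0.0588) = 0.2404
  p(1,0)=1/17: -0.0588 × log₂(0.0588) = 0.2404
  p(1,1)=3/17: -0.1765 × log₂(0.1765) = 0.4416
  p(1,2)=1/17: -0.0588 × log₂(0.0588) = 0.2404
  p(2,0)=3/17: -0.1765 × log₂(0.1765) = 0.4416
  p(2,1)=3/17: -0.1765 × log₂(0.1765) = 0.4416
  p(2,2)=1/17: -0.0588 × log₂(0.0588) = 0.2404
H(X,Y) = 2.9687 bits


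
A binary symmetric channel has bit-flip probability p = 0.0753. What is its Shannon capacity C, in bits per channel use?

For BSC with error probability p:
C = 1 - H(p) where H(p) is binary entropy
H(0.0753) = -0.0753 × log₂(0.0753) - 0.9247 × log₂(0.9247)
H(p) = 0.3854
C = 1 - 0.3854 = 0.6146 bits/use


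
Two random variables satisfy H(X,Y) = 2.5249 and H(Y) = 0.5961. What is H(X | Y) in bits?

Chain rule: H(X,Y) = H(X|Y) + H(Y)
H(X|Y) = H(X,Y) - H(Y) = 2.5249 - 0.5961 = 1.9288 bits


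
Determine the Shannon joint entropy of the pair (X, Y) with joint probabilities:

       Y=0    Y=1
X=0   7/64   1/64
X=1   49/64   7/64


H(X,Y) = -Σ p(x,y) log₂ p(x,y)
  p(0,0)=7/64: -0.1094 × log₂(0.1094) = 0.3492
  p(0,1)=1/64: -0.0156 × log₂(0.0156) = 0.0938
  p(1,0)=49/64: -0.7656 × log₂(0.7656) = 0.2950
  p(1,1)=7/64: -0.1094 × log₂(0.1094) = 0.3492
H(X,Y) = 1.0871 bits


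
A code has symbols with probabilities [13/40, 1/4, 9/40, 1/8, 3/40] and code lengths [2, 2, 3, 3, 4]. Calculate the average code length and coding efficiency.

Average length L = Σ p_i × l_i = 2.5000 bits
Entropy H = 2.1665 bits
Efficiency η = H/L × 100% = 86.66%


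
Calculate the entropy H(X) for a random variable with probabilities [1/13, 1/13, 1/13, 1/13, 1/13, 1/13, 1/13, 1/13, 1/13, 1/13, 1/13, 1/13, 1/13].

H(X) = -Σ p(x) log₂ p(x)
  -1/13 × log₂(1/13) = 0.2846
  -1/13 × log₂(1/13) = 0.2846
  -1/13 × log₂(1/13) = 0.2846
  -1/13 × log₂(1/13) = 0.2846
  -1/13 × log₂(1/13) = 0.2846
  -1/13 × log₂(1/13) = 0.2846
  -1/13 × log₂(1/13) = 0.2846
  -1/13 × log₂(1/13) = 0.2846
  -1/13 × log₂(1/13) = 0.2846
  -1/13 × log₂(1/13) = 0.2846
  -1/13 × log₂(1/13) = 0.2846
  -1/13 × log₂(1/13) = 0.2846
  -1/13 × log₂(1/13) = 0.2846
H(X) = 3.7004 bits


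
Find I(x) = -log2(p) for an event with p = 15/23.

Information content I(x) = -log₂(p(x))
I = -log₂(15/23) = -log₂(0.6522)
I = 0.6167 bits


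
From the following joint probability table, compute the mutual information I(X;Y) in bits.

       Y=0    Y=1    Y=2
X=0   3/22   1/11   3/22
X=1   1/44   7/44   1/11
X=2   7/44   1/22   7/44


H(X) = 1.5726, H(Y) = 1.5754, H(X,Y) = 3.0055
I(X;Y) = H(X) + H(Y) - H(X,Y) = 0.1426 bits


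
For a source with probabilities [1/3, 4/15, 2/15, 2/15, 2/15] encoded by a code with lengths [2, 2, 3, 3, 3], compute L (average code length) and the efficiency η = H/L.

Average length L = Σ p_i × l_i = 2.4000 bits
Entropy H = 2.1996 bits
Efficiency η = H/L × 100% = 91.65%


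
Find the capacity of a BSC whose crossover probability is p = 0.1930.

For BSC with error probability p:
C = 1 - H(p) where H(p) is binary entropy
H(0.1930) = -0.1930 × log₂(0.1930) - 0.8070 × log₂(0.8070)
H(p) = 0.7077
C = 1 - 0.7077 = 0.2923 bits/use


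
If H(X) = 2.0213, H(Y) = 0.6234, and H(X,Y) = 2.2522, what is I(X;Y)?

I(X;Y) = H(X) + H(Y) - H(X,Y)
I(X;Y) = 2.0213 + 0.6234 - 2.2522 = 0.3925 bits


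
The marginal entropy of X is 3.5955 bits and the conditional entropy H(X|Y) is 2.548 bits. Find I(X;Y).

I(X;Y) = H(X) - H(X|Y)
I(X;Y) = 3.5955 - 2.548 = 1.0475 bits


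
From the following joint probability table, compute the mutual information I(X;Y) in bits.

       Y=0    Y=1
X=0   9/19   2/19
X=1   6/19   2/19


H(X) = 0.9819, H(Y) = 0.7425, H(X,Y) = 1.7196
I(X;Y) = H(X) + H(Y) - H(X,Y) = 0.0049 bits


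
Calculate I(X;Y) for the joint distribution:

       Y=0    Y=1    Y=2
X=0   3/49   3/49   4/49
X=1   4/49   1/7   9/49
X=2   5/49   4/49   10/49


H(X) = 1.5256, H(Y) = 1.5256, H(X,Y) = 3.0327
I(X;Y) = H(X) + H(Y) - H(X,Y) = 0.0185 bits


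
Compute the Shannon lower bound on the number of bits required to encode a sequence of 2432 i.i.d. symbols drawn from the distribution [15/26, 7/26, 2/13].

Entropy H = 1.3829 bits/symbol
Minimum bits = H × n = 1.3829 × 2432
= 3363.32 bits
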